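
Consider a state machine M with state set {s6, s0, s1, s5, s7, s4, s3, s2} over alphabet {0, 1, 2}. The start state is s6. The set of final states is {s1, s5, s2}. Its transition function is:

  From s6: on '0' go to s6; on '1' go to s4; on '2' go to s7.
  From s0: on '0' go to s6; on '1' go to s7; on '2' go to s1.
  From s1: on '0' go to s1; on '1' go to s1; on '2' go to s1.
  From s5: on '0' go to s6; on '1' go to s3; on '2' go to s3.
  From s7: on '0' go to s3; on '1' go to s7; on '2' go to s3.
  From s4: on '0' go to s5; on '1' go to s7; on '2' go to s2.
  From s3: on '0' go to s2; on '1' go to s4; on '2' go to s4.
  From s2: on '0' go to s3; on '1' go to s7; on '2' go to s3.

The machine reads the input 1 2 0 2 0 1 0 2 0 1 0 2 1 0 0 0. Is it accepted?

s6 → s4 → s2 → s3 → s4 → s5 → s3 → s2 → s3 → s2 → s7 → s3 → s4 → s7 → s3 → s2 → s3
End state s3 is not accepting.

No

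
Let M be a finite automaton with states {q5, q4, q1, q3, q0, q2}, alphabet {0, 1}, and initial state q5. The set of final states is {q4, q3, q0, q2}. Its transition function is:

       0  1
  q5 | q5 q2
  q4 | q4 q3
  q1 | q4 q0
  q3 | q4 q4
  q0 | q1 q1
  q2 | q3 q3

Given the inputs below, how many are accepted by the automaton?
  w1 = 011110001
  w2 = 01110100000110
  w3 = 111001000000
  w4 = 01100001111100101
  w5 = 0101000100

w1: q5 → q5 → q2 → q3 → q4 → q3 → q4 → q4 → q4 → q3  → end q3, accepted
w2: q5 → q5 → q2 → q3 → q4 → q4 → q3 → q4 → q4 → q4 → q4 → q4 → q3 → q4 → q4  → end q4, accepted
w3: q5 → q2 → q3 → q4 → q4 → q4 → q3 → q4 → q4 → q4 → q4 → q4 → q4  → end q4, accepted
w4: q5 → q5 → q2 → q3 → q4 → q4 → q4 → q4 → q3 → q4 → q3 → q4 → q3 → q4 → q4 → q3 → q4 → q3  → end q3, accepted
w5: q5 → q5 → q2 → q3 → q4 → q4 → q4 → q4 → q3 → q4 → q4  → end q4, accepted

5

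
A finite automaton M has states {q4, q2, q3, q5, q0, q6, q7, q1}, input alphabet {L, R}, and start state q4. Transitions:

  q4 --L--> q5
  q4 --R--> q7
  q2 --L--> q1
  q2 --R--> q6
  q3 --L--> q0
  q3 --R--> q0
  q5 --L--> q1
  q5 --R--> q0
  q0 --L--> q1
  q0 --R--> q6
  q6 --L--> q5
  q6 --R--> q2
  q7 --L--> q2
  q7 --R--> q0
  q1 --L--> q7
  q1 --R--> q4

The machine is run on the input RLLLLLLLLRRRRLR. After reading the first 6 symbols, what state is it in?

Trace: q4 -R-> q7 -L-> q2 -L-> q1 -L-> q7 -L-> q2 -L-> q1
After 6 symbols: q1.

q1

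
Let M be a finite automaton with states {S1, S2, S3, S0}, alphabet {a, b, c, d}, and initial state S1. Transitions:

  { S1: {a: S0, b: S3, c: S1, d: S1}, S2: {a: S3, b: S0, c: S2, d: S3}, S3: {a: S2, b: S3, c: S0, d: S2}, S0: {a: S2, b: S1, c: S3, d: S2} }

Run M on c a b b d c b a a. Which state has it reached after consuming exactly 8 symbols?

S2

Trace: S1 -c-> S1 -a-> S0 -b-> S1 -b-> S3 -d-> S2 -c-> S2 -b-> S0 -a-> S2
After 8 symbols: S2.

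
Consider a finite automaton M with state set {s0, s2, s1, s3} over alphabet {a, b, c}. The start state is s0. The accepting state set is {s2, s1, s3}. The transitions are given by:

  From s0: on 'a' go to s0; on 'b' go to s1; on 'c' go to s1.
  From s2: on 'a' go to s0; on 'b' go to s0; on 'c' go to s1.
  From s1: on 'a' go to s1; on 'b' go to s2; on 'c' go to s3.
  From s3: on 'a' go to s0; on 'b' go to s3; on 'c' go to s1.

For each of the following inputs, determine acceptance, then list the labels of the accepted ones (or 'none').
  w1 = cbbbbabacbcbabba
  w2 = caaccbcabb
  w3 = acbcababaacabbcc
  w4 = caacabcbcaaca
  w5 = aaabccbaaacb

w3, w5

w1: Trace: s0 -c-> s1 -b-> s2 -b-> s0 -b-> s1 -b-> s2 -a-> s0 -b-> s1 -a-> s1 -c-> s3 -b-> s3 -c-> s1 -b-> s2 -a-> s0 -b-> s1 -b-> s2 -a-> s0  → end s0, rejected
w2: Trace: s0 -c-> s1 -a-> s1 -a-> s1 -c-> s3 -c-> s1 -b-> s2 -c-> s1 -a-> s1 -b-> s2 -b-> s0  → end s0, rejected
w3: Trace: s0 -a-> s0 -c-> s1 -b-> s2 -c-> s1 -a-> s1 -b-> s2 -a-> s0 -b-> s1 -a-> s1 -a-> s1 -c-> s3 -a-> s0 -b-> s1 -b-> s2 -c-> s1 -c-> s3  → end s3, accepted
w4: Trace: s0 -c-> s1 -a-> s1 -a-> s1 -c-> s3 -a-> s0 -b-> s1 -c-> s3 -b-> s3 -c-> s1 -a-> s1 -a-> s1 -c-> s3 -a-> s0  → end s0, rejected
w5: Trace: s0 -a-> s0 -a-> s0 -a-> s0 -b-> s1 -c-> s3 -c-> s1 -b-> s2 -a-> s0 -a-> s0 -a-> s0 -c-> s1 -b-> s2  → end s2, accepted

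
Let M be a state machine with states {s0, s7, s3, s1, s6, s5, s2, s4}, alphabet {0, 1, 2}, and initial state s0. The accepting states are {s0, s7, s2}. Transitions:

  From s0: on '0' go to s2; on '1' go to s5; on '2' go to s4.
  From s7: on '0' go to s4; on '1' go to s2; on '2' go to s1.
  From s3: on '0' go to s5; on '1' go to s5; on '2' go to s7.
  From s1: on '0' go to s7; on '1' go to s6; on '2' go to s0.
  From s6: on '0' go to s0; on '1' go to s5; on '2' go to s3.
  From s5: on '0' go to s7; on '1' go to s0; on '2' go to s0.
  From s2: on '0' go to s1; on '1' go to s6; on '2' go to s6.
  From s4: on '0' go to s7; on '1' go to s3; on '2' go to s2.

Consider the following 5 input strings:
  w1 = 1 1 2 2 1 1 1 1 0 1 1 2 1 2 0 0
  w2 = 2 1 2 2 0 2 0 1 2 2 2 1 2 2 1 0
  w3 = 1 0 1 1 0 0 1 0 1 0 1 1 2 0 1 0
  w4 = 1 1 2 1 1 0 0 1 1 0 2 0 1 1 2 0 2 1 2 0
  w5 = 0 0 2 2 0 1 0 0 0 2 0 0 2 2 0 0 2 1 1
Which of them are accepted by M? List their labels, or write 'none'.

w1: s0 → s5 → s0 → s4 → s2 → s6 → s5 → s0 → s5 → s7 → s2 → s6 → s3 → s5 → s0 → s2 → s1  → end s1, rejected
w2: s0 → s4 → s3 → s7 → s1 → s7 → s1 → s7 → s2 → s6 → s3 → s7 → s2 → s6 → s3 → s5 → s7  → end s7, accepted
w3: s0 → s5 → s7 → s2 → s6 → s0 → s2 → s6 → s0 → s5 → s7 → s2 → s6 → s3 → s5 → s0 → s2  → end s2, accepted
w4: s0 → s5 → s0 → s4 → s3 → s5 → s7 → s4 → s3 → s5 → s7 → s1 → s7 → s2 → s6 → s3 → s5 → s0 → s5 → s0 → s2  → end s2, accepted
w5: s0 → s2 → s1 → s0 → s4 → s7 → s2 → s1 → s7 → s4 → s2 → s1 → s7 → s1 → s0 → s2 → s1 → s0 → s5 → s0  → end s0, accepted

w2, w3, w4, w5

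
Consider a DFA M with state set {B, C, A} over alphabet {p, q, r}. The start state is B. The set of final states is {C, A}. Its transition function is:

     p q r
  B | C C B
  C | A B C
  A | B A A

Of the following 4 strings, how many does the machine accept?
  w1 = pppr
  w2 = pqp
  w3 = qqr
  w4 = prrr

w1: B → C → A → B → B  → end B, rejected
w2: B → C → B → C  → end C, accepted
w3: B → C → B → B  → end B, rejected
w4: B → C → C → C → C  → end C, accepted

2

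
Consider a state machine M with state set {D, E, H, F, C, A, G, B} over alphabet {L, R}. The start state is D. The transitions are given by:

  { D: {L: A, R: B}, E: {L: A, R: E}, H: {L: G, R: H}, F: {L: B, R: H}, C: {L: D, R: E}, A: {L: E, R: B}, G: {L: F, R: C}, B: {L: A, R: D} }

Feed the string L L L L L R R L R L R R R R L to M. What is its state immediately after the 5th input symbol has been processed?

A

Trace: D -L-> A -L-> E -L-> A -L-> E -L-> A
After 5 symbols: A.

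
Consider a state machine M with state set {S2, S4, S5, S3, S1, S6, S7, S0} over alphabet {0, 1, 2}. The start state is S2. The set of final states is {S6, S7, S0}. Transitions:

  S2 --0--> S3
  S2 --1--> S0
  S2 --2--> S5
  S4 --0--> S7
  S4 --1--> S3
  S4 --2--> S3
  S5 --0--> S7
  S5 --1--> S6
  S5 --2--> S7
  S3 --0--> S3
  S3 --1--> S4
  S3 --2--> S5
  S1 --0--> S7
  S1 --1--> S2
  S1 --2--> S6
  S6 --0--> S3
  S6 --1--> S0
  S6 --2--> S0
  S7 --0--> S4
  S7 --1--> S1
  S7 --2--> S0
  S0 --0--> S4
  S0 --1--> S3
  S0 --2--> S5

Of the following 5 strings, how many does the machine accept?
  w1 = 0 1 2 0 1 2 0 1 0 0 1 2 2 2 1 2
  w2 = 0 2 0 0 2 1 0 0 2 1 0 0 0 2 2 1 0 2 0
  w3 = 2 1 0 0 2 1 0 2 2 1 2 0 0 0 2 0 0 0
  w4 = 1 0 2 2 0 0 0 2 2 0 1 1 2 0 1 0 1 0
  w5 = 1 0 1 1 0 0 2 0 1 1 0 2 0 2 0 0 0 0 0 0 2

4

w1: Trace: S2 -0-> S3 -1-> S4 -2-> S3 -0-> S3 -1-> S4 -2-> S3 -0-> S3 -1-> S4 -0-> S7 -0-> S4 -1-> S3 -2-> S5 -2-> S7 -2-> S0 -1-> S3 -2-> S5  → end S5, rejected
w2: Trace: S2 -0-> S3 -2-> S5 -0-> S7 -0-> S4 -2-> S3 -1-> S4 -0-> S7 -0-> S4 -2-> S3 -1-> S4 -0-> S7 -0-> S4 -0-> S7 -2-> S0 -2-> S5 -1-> S6 -0-> S3 -2-> S5 -0-> S7  → end S7, accepted
w3: Trace: S2 -2-> S5 -1-> S6 -0-> S3 -0-> S3 -2-> S5 -1-> S6 -0-> S3 -2-> S5 -2-> S7 -1-> S1 -2-> S6 -0-> S3 -0-> S3 -0-> S3 -2-> S5 -0-> S7 -0-> S4 -0-> S7  → end S7, accepted
w4: Trace: S2 -1-> S0 -0-> S4 -2-> S3 -2-> S5 -0-> S7 -0-> S4 -0-> S7 -2-> S0 -2-> S5 -0-> S7 -1-> S1 -1-> S2 -2-> S5 -0-> S7 -1-> S1 -0-> S7 -1-> S1 -0-> S7  → end S7, accepted
w5: Trace: S2 -1-> S0 -0-> S4 -1-> S3 -1-> S4 -0-> S7 -0-> S4 -2-> S3 -0-> S3 -1-> S4 -1-> S3 -0-> S3 -2-> S5 -0-> S7 -2-> S0 -0-> S4 -0-> S7 -0-> S4 -0-> S7 -0-> S4 -0-> S7 -2-> S0  → end S0, accepted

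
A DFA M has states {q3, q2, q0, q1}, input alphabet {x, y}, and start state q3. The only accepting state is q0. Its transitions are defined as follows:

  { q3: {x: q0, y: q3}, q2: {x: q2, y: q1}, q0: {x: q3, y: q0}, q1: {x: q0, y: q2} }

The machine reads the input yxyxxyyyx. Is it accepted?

start at q3
read 'y': q3 → q3
read 'x': q3 → q0
read 'y': q0 → q0
read 'x': q0 → q3
read 'x': q3 → q0
read 'y': q0 → q0
read 'y': q0 → q0
read 'y': q0 → q0
read 'x': q0 → q3
End state q3 is not accepting.

No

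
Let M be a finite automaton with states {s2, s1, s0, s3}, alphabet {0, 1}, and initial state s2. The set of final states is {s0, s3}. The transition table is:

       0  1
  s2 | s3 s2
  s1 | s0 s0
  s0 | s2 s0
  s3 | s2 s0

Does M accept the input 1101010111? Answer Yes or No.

Yes

s2 → s2 → s2 → s3 → s0 → s2 → s2 → s3 → s0 → s0 → s0
End state s0 is accepting.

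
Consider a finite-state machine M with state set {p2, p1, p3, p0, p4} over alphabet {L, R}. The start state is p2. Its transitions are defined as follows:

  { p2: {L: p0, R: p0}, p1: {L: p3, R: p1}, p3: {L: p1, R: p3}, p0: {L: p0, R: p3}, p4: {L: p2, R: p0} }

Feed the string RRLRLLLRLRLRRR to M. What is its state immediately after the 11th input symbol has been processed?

p2 → p0 → p3 → p1 → p1 → p3 → p1 → p3 → p3 → p1 → p1 → p3
After 11 symbols: p3.

p3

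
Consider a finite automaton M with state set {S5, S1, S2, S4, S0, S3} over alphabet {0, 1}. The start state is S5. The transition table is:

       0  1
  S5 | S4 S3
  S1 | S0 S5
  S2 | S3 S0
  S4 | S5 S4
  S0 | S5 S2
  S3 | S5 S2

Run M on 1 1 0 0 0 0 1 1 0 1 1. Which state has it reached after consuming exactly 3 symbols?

S5 → S3 → S2 → S3
After 3 symbols: S3.

S3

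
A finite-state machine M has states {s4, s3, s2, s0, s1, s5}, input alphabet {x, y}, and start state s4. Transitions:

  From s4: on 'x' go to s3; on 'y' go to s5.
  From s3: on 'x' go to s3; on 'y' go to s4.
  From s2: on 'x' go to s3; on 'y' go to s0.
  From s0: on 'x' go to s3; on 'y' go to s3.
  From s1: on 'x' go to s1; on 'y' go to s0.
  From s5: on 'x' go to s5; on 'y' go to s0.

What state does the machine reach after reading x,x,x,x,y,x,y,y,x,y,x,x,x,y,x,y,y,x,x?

start at s4
read 'x': s4 → s3
read 'x': s3 → s3
read 'x': s3 → s3
read 'x': s3 → s3
read 'y': s3 → s4
read 'x': s4 → s3
read 'y': s3 → s4
read 'y': s4 → s5
read 'x': s5 → s5
read 'y': s5 → s0
read 'x': s0 → s3
read 'x': s3 → s3
read 'x': s3 → s3
read 'y': s3 → s4
read 'x': s4 → s3
read 'y': s3 → s4
read 'y': s4 → s5
read 'x': s5 → s5
read 'x': s5 → s5

s5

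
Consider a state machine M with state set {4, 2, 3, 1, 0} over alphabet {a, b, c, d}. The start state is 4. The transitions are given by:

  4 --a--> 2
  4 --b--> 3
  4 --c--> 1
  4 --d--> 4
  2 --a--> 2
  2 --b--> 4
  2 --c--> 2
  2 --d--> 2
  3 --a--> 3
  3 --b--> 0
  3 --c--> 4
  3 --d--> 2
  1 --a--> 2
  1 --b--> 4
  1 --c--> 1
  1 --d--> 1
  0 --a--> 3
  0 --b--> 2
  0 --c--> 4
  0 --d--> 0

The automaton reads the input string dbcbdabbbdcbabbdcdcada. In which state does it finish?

2

4 → 4 → 3 → 4 → 3 → 2 → 2 → 4 → 3 → 0 → 0 → 4 → 3 → 3 → 0 → 2 → 2 → 2 → 2 → 2 → 2 → 2 → 2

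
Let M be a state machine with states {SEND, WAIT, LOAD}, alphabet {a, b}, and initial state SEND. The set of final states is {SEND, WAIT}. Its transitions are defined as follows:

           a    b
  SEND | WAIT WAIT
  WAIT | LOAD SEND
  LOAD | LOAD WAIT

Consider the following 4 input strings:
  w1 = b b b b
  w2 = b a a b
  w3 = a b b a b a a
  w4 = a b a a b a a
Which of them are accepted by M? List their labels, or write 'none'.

w1, w2

w1:
  start at SEND
  read 'b': SEND → WAIT
  read 'b': WAIT → SEND
  read 'b': SEND → WAIT
  read 'b': WAIT → SEND
  end SEND, accepted
w2:
  start at SEND
  read 'b': SEND → WAIT
  read 'a': WAIT → LOAD
  read 'a': LOAD → LOAD
  read 'b': LOAD → WAIT
  end WAIT, accepted
w3:
  start at SEND
  read 'a': SEND → WAIT
  read 'b': WAIT → SEND
  read 'b': SEND → WAIT
  read 'a': WAIT → LOAD
  read 'b': LOAD → WAIT
  read 'a': WAIT → LOAD
  read 'a': LOAD → LOAD
  end LOAD, rejected
w4:
  start at SEND
  read 'a': SEND → WAIT
  read 'b': WAIT → SEND
  read 'a': SEND → WAIT
  read 'a': WAIT → LOAD
  read 'b': LOAD → WAIT
  read 'a': WAIT → LOAD
  read 'a': LOAD → LOAD
  end LOAD, rejected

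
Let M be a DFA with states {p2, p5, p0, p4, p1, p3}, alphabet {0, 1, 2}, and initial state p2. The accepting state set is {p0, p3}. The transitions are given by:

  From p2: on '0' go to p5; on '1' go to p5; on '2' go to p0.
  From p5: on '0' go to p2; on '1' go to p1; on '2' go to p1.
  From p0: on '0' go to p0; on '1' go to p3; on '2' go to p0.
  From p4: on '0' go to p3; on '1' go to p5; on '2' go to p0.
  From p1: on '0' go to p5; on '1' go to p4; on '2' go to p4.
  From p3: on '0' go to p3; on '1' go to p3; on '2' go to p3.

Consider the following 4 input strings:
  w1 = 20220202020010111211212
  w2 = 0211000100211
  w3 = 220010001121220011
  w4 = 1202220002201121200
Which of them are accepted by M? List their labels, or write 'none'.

w1: p2 → p0 → p0 → p0 → p0 → p0 → p0 → p0 → p0 → p0 → p0 → p0 → p0 → p3 → p3 → p3 → p3 → p3 → p3 → p3 → p3 → p3 → p3 → p3  → end p3, accepted
w2: p2 → p5 → p1 → p4 → p5 → p2 → p5 → p2 → p5 → p2 → p5 → p1 → p4 → p5  → end p5, rejected
w3: p2 → p0 → p0 → p0 → p0 → p3 → p3 → p3 → p3 → p3 → p3 → p3 → p3 → p3 → p3 → p3 → p3 → p3 → p3  → end p3, accepted
w4: p2 → p5 → p1 → p5 → p1 → p4 → p0 → p0 → p0 → p0 → p0 → p0 → p0 → p3 → p3 → p3 → p3 → p3 → p3 → p3  → end p3, accepted

w1, w3, w4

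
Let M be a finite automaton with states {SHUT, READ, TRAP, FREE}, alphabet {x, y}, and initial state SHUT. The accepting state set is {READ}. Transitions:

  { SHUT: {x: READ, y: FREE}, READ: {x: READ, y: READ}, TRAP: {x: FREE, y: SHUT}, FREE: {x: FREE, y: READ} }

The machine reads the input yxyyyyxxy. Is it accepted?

start at SHUT
read 'y': SHUT → FREE
read 'x': FREE → FREE
read 'y': FREE → READ
read 'y': READ → READ
read 'y': READ → READ
read 'y': READ → READ
read 'x': READ → READ
read 'x': READ → READ
read 'y': READ → READ
End state READ is accepting.

Yes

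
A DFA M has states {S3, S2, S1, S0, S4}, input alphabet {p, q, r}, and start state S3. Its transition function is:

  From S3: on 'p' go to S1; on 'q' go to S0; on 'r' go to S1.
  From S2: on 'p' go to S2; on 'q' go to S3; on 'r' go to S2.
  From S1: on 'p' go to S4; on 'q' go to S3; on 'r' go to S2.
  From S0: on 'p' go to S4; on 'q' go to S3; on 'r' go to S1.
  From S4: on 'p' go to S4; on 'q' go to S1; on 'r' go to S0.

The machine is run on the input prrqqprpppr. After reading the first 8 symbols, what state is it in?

S4

Trace: S3 -p-> S1 -r-> S2 -r-> S2 -q-> S3 -q-> S0 -p-> S4 -r-> S0 -p-> S4
After 8 symbols: S4.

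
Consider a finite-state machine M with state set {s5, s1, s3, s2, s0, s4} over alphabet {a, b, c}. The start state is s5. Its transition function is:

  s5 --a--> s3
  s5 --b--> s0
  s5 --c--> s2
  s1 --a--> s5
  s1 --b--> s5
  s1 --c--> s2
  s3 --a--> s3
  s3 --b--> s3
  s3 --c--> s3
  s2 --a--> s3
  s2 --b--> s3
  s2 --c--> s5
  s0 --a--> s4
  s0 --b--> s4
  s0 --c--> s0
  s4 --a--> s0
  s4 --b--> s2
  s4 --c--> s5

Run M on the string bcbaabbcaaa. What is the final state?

s5 → s0 → s0 → s4 → s0 → s4 → s2 → s3 → s3 → s3 → s3 → s3

s3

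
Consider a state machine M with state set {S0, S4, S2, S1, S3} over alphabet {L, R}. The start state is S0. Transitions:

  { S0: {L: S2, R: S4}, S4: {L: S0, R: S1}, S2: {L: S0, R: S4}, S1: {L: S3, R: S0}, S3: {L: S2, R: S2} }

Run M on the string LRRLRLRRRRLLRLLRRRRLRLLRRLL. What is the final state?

S2

S0 → S2 → S4 → S1 → S3 → S2 → S0 → S4 → S1 → S0 → S4 → S0 → S2 → S4 → S0 → S2 → S4 → S1 → S0 → S4 → S0 → S4 → S0 → S2 → S4 → S1 → S3 → S2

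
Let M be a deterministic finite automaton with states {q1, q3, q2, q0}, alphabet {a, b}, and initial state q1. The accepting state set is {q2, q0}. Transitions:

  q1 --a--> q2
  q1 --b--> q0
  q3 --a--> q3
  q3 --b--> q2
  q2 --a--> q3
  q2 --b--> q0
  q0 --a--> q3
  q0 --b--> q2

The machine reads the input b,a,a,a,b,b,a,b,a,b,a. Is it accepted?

No

Trace: q1 -b-> q0 -a-> q3 -a-> q3 -a-> q3 -b-> q2 -b-> q0 -a-> q3 -b-> q2 -a-> q3 -b-> q2 -a-> q3
End state q3 is not accepting.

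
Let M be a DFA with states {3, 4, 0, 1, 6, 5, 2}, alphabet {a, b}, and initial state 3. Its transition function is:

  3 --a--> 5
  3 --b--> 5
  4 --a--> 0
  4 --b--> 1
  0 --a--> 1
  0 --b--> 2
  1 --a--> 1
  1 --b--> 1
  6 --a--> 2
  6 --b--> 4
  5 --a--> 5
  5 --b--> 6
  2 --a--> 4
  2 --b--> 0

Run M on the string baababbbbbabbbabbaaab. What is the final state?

start at 3
read 'b': 3 → 5
read 'a': 5 → 5
read 'a': 5 → 5
read 'b': 5 → 6
read 'a': 6 → 2
read 'b': 2 → 0
read 'b': 0 → 2
read 'b': 2 → 0
read 'b': 0 → 2
read 'b': 2 → 0
read 'a': 0 → 1
read 'b': 1 → 1
read 'b': 1 → 1
read 'b': 1 → 1
read 'a': 1 → 1
read 'b': 1 → 1
read 'b': 1 → 1
read 'a': 1 → 1
read 'a': 1 → 1
read 'a': 1 → 1
read 'b': 1 → 1

1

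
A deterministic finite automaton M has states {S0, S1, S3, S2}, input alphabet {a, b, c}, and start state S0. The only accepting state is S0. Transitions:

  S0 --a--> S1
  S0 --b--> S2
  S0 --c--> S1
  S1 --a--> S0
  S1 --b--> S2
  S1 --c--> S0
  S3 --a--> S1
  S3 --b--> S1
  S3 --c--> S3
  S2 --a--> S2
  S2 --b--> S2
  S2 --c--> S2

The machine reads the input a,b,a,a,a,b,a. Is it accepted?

No

Trace: S0 -a-> S1 -b-> S2 -a-> S2 -a-> S2 -a-> S2 -b-> S2 -a-> S2
End state S2 is not accepting.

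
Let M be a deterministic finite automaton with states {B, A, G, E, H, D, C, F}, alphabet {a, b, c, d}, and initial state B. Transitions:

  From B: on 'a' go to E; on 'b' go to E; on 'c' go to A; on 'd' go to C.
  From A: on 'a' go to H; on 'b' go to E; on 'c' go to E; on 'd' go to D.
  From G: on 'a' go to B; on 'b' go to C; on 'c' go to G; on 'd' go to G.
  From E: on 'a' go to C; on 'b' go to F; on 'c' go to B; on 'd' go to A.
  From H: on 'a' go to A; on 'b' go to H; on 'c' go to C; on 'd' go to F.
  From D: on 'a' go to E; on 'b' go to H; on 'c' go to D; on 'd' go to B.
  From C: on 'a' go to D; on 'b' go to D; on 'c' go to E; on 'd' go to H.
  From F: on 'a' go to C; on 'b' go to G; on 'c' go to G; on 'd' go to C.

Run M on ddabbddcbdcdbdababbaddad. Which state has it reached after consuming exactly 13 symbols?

Trace: B -d-> C -d-> H -a-> A -b-> E -b-> F -d-> C -d-> H -c-> C -b-> D -d-> B -c-> A -d-> D -b-> H
After 13 symbols: H.

H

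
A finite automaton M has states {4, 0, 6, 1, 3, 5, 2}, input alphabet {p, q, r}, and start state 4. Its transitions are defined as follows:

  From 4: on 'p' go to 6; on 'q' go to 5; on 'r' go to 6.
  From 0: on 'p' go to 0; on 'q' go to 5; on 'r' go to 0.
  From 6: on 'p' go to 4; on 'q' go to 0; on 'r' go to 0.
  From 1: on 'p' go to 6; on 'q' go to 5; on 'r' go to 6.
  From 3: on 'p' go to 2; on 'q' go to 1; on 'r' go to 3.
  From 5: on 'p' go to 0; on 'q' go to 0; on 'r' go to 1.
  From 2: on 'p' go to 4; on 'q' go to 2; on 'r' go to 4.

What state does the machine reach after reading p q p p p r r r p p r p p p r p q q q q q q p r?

start at 4
read 'p': 4 → 6
read 'q': 6 → 0
read 'p': 0 → 0
read 'p': 0 → 0
read 'p': 0 → 0
read 'r': 0 → 0
read 'r': 0 → 0
read 'r': 0 → 0
read 'p': 0 → 0
read 'p': 0 → 0
read 'r': 0 → 0
read 'p': 0 → 0
read 'p': 0 → 0
read 'p': 0 → 0
read 'r': 0 → 0
read 'p': 0 → 0
read 'q': 0 → 5
read 'q': 5 → 0
read 'q': 0 → 5
read 'q': 5 → 0
read 'q': 0 → 5
read 'q': 5 → 0
read 'p': 0 → 0
read 'r': 0 → 0

0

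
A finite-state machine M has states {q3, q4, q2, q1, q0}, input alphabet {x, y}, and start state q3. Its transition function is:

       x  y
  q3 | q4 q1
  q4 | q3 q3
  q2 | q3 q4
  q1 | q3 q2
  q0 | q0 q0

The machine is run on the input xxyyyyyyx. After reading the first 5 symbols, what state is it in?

q4

q3 → q4 → q3 → q1 → q2 → q4
After 5 symbols: q4.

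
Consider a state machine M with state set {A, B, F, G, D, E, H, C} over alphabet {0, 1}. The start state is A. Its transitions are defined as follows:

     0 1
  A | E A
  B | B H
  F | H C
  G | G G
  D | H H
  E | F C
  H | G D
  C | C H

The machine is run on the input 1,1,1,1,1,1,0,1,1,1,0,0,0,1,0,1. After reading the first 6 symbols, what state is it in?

A

A → A → A → A → A → A → A
After 6 symbols: A.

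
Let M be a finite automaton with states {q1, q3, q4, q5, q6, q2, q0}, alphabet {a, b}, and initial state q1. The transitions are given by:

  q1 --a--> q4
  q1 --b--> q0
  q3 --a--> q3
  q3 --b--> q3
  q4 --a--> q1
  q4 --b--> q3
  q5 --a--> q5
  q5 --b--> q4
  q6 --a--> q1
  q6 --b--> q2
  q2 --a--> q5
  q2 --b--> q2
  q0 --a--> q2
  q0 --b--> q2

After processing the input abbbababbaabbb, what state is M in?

q3

Trace: q1 -a-> q4 -b-> q3 -b-> q3 -b-> q3 -a-> q3 -b-> q3 -a-> q3 -b-> q3 -b-> q3 -a-> q3 -a-> q3 -b-> q3 -b-> q3 -b-> q3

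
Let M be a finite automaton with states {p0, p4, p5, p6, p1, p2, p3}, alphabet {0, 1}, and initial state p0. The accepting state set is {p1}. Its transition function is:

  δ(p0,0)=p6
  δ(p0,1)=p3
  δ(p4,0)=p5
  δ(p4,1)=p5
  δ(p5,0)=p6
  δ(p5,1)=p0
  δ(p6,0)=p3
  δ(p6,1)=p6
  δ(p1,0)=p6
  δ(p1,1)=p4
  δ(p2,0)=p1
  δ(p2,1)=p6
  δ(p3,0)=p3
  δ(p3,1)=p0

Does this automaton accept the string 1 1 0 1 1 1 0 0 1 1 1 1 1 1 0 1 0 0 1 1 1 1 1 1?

No

start at p0
read '1': p0 → p3
read '1': p3 → p0
read '0': p0 → p6
read '1': p6 → p6
read '1': p6 → p6
read '1': p6 → p6
read '0': p6 → p3
read '0': p3 → p3
read '1': p3 → p0
read '1': p0 → p3
read '1': p3 → p0
read '1': p0 → p3
read '1': p3 → p0
read '1': p0 → p3
read '0': p3 → p3
read '1': p3 → p0
read '0': p0 → p6
read '0': p6 → p3
read '1': p3 → p0
read '1': p0 → p3
read '1': p3 → p0
read '1': p0 → p3
read '1': p3 → p0
read '1': p0 → p3
End state p3 is not accepting.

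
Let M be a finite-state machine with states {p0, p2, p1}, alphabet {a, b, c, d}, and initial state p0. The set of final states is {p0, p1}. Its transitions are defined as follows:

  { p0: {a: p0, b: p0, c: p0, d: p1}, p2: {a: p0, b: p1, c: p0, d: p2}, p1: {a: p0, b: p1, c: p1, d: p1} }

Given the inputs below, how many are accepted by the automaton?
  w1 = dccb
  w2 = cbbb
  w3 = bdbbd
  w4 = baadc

4

w1:
  start at p0
  read 'd': p0 → p1
  read 'c': p1 → p1
  read 'c': p1 → p1
  read 'b': p1 → p1
  end p1, accepted
w2:
  start at p0
  read 'c': p0 → p0
  read 'b': p0 → p0
  read 'b': p0 → p0
  read 'b': p0 → p0
  end p0, accepted
w3:
  start at p0
  read 'b': p0 → p0
  read 'd': p0 → p1
  read 'b': p1 → p1
  read 'b': p1 → p1
  read 'd': p1 → p1
  end p1, accepted
w4:
  start at p0
  read 'b': p0 → p0
  read 'a': p0 → p0
  read 'a': p0 → p0
  read 'd': p0 → p1
  read 'c': p1 → p1
  end p1, accepted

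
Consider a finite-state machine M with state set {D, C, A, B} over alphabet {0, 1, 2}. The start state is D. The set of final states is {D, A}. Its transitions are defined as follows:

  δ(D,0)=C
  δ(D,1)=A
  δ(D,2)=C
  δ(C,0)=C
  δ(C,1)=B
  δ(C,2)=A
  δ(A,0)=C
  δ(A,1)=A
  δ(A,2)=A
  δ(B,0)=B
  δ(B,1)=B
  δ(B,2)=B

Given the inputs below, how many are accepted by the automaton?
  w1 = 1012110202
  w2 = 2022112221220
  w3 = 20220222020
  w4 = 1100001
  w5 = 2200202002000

w1: Trace: D -1-> A -0-> C -1-> B -2-> B -1-> B -1-> B -0-> B -2-> B -0-> B -2-> B  → end B, rejected
w2: Trace: D -2-> C -0-> C -2-> A -2-> A -1-> A -1-> A -2-> A -2-> A -2-> A -1-> A -2-> A -2-> A -0-> C  → end C, rejected
w3: Trace: D -2-> C -0-> C -2-> A -2-> A -0-> C -2-> A -2-> A -2-> A -0-> C -2-> A -0-> C  → end C, rejected
w4: Trace: D -1-> A -1-> A -0-> C -0-> C -0-> C -0-> C -1-> B  → end B, rejected
w5: Trace: D -2-> C -2-> A -0-> C -0-> C -2-> A -0-> C -2-> A -0-> C -0-> C -2-> A -0-> C -0-> C -0-> C  → end C, rejected

0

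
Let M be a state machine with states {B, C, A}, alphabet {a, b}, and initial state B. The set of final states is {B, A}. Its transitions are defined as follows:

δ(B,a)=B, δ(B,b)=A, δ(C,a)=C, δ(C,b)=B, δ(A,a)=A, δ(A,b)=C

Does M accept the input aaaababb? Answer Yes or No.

Yes

Trace: B -a-> B -a-> B -a-> B -a-> B -b-> A -a-> A -b-> C -b-> B
End state B is accepting.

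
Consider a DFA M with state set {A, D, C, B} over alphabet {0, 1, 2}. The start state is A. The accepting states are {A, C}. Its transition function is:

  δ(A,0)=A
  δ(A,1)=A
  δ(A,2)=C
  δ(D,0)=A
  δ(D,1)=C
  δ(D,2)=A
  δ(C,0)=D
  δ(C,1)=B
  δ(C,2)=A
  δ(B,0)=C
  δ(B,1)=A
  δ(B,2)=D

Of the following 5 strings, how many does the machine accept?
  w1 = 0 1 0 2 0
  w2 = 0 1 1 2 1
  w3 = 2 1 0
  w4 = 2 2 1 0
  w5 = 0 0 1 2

w1: Trace: A -0-> A -1-> A -0-> A -2-> C -0-> D  → end D, rejected
w2: Trace: A -0-> A -1-> A -1-> A -2-> C -1-> B  → end B, rejected
w3: Trace: A -2-> C -1-> B -0-> C  → end C, accepted
w4: Trace: A -2-> C -2-> A -1-> A -0-> A  → end A, accepted
w5: Trace: A -0-> A -0-> A -1-> A -2-> C  → end C, accepted

3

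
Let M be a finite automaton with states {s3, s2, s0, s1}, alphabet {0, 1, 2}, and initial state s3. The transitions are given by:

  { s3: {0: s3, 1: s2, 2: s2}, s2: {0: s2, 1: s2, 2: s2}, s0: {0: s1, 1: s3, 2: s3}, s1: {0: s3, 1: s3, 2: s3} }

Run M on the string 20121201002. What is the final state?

s2

s3 → s2 → s2 → s2 → s2 → s2 → s2 → s2 → s2 → s2 → s2 → s2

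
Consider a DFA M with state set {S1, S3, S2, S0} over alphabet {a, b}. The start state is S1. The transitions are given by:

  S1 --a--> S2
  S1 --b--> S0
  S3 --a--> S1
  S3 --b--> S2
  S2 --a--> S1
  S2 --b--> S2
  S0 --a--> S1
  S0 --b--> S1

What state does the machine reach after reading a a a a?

S1

start at S1
read 'a': S1 → S2
read 'a': S2 → S1
read 'a': S1 → S2
read 'a': S2 → S1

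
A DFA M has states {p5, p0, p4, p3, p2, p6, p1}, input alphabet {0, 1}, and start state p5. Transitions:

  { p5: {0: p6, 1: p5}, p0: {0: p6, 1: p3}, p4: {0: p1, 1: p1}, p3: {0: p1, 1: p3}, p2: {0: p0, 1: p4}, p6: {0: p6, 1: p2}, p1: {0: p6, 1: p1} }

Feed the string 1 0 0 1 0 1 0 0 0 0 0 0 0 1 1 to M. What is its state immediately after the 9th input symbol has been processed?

p6

start at p5
read '1': p5 → p5
read '0': p5 → p6
read '0': p6 → p6
read '1': p6 → p2
read '0': p2 → p0
read '1': p0 → p3
read '0': p3 → p1
read '0': p1 → p6
read '0': p6 → p6
After 9 symbols: p6.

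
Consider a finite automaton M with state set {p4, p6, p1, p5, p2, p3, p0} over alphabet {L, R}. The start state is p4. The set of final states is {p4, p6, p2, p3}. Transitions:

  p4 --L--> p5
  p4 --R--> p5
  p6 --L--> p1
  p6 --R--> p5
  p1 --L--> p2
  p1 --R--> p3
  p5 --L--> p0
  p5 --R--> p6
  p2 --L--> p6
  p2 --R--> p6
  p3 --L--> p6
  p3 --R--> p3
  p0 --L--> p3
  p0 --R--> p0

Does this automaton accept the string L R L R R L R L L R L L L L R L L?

Yes

p4 → p5 → p6 → p1 → p3 → p3 → p6 → p5 → p0 → p3 → p3 → p6 → p1 → p2 → p6 → p5 → p0 → p3
End state p3 is accepting.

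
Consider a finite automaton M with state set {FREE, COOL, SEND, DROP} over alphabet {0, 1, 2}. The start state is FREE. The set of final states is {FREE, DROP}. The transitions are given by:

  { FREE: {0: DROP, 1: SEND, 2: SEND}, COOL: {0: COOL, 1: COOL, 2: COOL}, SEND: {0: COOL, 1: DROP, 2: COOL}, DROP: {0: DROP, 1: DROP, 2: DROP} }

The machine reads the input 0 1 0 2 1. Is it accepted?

Yes

FREE → DROP → DROP → DROP → DROP → DROP
End state DROP is accepting.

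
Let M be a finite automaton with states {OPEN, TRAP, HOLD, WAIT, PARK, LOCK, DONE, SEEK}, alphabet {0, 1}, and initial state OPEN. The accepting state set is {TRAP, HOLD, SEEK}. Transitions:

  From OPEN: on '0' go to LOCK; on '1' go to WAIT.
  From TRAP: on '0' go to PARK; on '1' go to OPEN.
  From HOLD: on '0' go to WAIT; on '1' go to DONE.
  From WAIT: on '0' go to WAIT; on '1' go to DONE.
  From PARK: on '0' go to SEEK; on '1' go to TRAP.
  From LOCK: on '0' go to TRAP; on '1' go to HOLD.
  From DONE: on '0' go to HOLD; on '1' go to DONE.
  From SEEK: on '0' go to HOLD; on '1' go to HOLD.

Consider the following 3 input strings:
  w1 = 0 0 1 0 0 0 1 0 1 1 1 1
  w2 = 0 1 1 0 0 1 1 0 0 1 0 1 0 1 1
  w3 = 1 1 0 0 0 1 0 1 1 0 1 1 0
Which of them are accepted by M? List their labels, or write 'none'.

w3

w1:
  start at OPEN
  read '0': OPEN → LOCK
  read '0': LOCK → TRAP
  read '1': TRAP → OPEN
  read '0': OPEN → LOCK
  read '0': LOCK → TRAP
  read '0': TRAP → PARK
  read '1': PARK → TRAP
  read '0': TRAP → PARK
  read '1': PARK → TRAP
  read '1': TRAP → OPEN
  read '1': OPEN → WAIT
  read '1': WAIT → DONE
  end DONE, rejected
w2:
  start at OPEN
  read '0': OPEN → LOCK
  read '1': LOCK → HOLD
  read '1': HOLD → DONE
  read '0': DONE → HOLD
  read '0': HOLD → WAIT
  read '1': WAIT → DONE
  read '1': DONE → DONE
  read '0': DONE → HOLD
  read '0': HOLD → WAIT
  read '1': WAIT → DONE
  read '0': DONE → HOLD
  read '1': HOLD → DONE
  read '0': DONE → HOLD
  read '1': HOLD → DONE
  read '1': DONE → DONE
  end DONE, rejected
w3:
  start at OPEN
  read '1': OPEN → WAIT
  read '1': WAIT → DONE
  read '0': DONE → HOLD
  read '0': HOLD → WAIT
  read '0': WAIT → WAIT
  read '1': WAIT → DONE
  read '0': DONE → HOLD
  read '1': HOLD → DONE
  read '1': DONE → DONE
  read '0': DONE → HOLD
  read '1': HOLD → DONE
  read '1': DONE → DONE
  read '0': DONE → HOLD
  end HOLD, accepted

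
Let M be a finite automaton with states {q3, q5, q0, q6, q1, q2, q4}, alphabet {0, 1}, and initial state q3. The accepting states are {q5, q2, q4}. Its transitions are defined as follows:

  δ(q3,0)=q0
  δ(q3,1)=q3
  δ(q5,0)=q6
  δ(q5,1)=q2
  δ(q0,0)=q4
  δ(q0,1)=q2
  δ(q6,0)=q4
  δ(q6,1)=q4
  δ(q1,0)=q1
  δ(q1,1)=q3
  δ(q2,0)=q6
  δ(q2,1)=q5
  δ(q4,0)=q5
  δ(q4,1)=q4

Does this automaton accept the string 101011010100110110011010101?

Yes

Trace: q3 -1-> q3 -0-> q0 -1-> q2 -0-> q6 -1-> q4 -1-> q4 -0-> q5 -1-> q2 -0-> q6 -1-> q4 -0-> q5 -0-> q6 -1-> q4 -1-> q4 -0-> q5 -1-> q2 -1-> q5 -0-> q6 -0-> q4 -1-> q4 -1-> q4 -0-> q5 -1-> q2 -0-> q6 -1-> q4 -0-> q5 -1-> q2
End state q2 is accepting.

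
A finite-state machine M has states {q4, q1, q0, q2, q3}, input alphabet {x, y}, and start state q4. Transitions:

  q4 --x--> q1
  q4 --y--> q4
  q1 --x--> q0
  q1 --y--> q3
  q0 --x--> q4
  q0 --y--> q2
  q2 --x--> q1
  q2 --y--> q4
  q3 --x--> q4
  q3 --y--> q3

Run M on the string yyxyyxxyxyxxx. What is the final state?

Trace: q4 -y-> q4 -y-> q4 -x-> q1 -y-> q3 -y-> q3 -x-> q4 -x-> q1 -y-> q3 -x-> q4 -y-> q4 -x-> q1 -x-> q0 -x-> q4

q4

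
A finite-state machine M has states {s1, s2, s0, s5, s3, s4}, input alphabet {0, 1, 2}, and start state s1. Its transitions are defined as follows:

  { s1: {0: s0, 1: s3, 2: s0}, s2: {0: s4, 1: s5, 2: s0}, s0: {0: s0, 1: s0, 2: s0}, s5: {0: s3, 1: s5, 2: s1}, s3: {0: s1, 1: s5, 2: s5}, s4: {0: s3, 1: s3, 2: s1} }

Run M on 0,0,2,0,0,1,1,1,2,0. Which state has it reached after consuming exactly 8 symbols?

s1 → s0 → s0 → s0 → s0 → s0 → s0 → s0 → s0
After 8 symbols: s0.

s0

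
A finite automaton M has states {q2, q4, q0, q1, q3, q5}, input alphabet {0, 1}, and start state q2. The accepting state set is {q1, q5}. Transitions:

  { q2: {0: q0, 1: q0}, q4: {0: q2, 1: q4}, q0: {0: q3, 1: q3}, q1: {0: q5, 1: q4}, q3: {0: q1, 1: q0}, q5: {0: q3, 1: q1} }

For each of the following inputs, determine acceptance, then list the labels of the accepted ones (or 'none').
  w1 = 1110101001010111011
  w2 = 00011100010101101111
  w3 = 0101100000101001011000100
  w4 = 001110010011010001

w3, w4

w1: Trace: q2 -1-> q0 -1-> q3 -1-> q0 -0-> q3 -1-> q0 -0-> q3 -1-> q0 -0-> q3 -0-> q1 -1-> q4 -0-> q2 -1-> q0 -0-> q3 -1-> q0 -1-> q3 -1-> q0 -0-> q3 -1-> q0 -1-> q3  → end q3, rejected
w2: Trace: q2 -0-> q0 -0-> q3 -0-> q1 -1-> q4 -1-> q4 -1-> q4 -0-> q2 -0-> q0 -0-> q3 -1-> q0 -0-> q3 -1-> q0 -0-> q3 -1-> q0 -1-> q3 -0-> q1 -1-> q4 -1-> q4 -1-> q4 -1-> q4  → end q4, rejected
w3: Trace: q2 -0-> q0 -1-> q3 -0-> q1 -1-> q4 -1-> q4 -0-> q2 -0-> q0 -0-> q3 -0-> q1 -0-> q5 -1-> q1 -0-> q5 -1-> q1 -0-> q5 -0-> q3 -1-> q0 -0-> q3 -1-> q0 -1-> q3 -0-> q1 -0-> q5 -0-> q3 -1-> q0 -0-> q3 -0-> q1  → end q1, accepted
w4: Trace: q2 -0-> q0 -0-> q3 -1-> q0 -1-> q3 -1-> q0 -0-> q3 -0-> q1 -1-> q4 -0-> q2 -0-> q0 -1-> q3 -1-> q0 -0-> q3 -1-> q0 -0-> q3 -0-> q1 -0-> q5 -1-> q1  → end q1, accepted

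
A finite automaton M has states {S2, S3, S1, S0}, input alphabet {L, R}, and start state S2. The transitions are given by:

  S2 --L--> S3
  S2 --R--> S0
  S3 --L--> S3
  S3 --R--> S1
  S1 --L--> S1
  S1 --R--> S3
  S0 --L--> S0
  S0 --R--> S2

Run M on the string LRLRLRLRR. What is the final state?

S1

start at S2
read 'L': S2 → S3
read 'R': S3 → S1
read 'L': S1 → S1
read 'R': S1 → S3
read 'L': S3 → S3
read 'R': S3 → S1
read 'L': S1 → S1
read 'R': S1 → S3
read 'R': S3 → S1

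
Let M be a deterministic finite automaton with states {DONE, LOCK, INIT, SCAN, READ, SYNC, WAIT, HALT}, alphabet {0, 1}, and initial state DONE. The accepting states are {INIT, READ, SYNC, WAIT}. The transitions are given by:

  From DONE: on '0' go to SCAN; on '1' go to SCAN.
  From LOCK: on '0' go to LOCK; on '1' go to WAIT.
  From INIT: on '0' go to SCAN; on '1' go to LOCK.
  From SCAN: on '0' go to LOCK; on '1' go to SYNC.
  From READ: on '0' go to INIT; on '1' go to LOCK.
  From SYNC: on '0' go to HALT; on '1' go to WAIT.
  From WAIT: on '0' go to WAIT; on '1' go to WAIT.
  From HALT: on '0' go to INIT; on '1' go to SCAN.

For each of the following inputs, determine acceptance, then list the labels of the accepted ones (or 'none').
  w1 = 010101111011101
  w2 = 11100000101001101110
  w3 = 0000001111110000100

w1: DONE → SCAN → SYNC → HALT → SCAN → LOCK → WAIT → WAIT → WAIT → WAIT → WAIT → WAIT → WAIT → WAIT → WAIT → WAIT  → end WAIT, accepted
w2: DONE → SCAN → SYNC → WAIT → WAIT → WAIT → WAIT → WAIT → WAIT → WAIT → WAIT → WAIT → WAIT → WAIT → WAIT → WAIT → WAIT → WAIT → WAIT → WAIT → WAIT  → end WAIT, accepted
w3: DONE → SCAN → LOCK → LOCK → LOCK → LOCK → LOCK → WAIT → WAIT → WAIT → WAIT → WAIT → WAIT → WAIT → WAIT → WAIT → WAIT → WAIT → WAIT → WAIT  → end WAIT, accepted

w1, w2, w3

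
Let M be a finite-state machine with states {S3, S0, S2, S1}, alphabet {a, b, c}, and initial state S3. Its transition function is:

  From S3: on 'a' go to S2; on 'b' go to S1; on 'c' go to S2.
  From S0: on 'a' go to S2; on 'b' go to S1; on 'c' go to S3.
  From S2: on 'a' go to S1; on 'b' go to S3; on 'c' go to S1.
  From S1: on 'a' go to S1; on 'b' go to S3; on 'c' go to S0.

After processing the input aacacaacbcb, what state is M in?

S3 → S2 → S1 → S0 → S2 → S1 → S1 → S1 → S0 → S1 → S0 → S1

S1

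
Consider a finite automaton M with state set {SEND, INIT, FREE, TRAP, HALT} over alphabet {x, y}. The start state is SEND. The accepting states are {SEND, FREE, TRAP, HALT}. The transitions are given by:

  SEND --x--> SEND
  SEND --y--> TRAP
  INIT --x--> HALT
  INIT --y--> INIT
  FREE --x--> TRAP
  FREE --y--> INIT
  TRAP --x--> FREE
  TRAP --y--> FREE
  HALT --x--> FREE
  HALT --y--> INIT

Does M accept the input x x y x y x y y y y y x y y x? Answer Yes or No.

Yes

Trace: SEND -x-> SEND -x-> SEND -y-> TRAP -x-> FREE -y-> INIT -x-> HALT -y-> INIT -y-> INIT -y-> INIT -y-> INIT -y-> INIT -x-> HALT -y-> INIT -y-> INIT -x-> HALT
End state HALT is accepting.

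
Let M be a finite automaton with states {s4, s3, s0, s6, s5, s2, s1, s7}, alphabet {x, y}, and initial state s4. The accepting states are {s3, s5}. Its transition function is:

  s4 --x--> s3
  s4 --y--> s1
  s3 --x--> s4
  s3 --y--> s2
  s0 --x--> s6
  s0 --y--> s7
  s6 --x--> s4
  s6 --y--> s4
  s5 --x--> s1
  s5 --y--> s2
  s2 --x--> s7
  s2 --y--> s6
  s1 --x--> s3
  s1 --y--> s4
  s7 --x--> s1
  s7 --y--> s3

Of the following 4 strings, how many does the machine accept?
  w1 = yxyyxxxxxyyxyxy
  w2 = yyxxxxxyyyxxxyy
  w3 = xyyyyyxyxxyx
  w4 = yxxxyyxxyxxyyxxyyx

w1: Trace: s4 -y-> s1 -x-> s3 -y-> s2 -y-> s6 -x-> s4 -x-> s3 -x-> s4 -x-> s3 -x-> s4 -y-> s1 -y-> s4 -x-> s3 -y-> s2 -x-> s7 -y-> s3  → end s3, accepted
w2: Trace: s4 -y-> s1 -y-> s4 -x-> s3 -x-> s4 -x-> s3 -x-> s4 -x-> s3 -y-> s2 -y-> s6 -y-> s4 -x-> s3 -x-> s4 -x-> s3 -y-> s2 -y-> s6  → end s6, rejected
w3: Trace: s4 -x-> s3 -y-> s2 -y-> s6 -y-> s4 -y-> s1 -y-> s4 -x-> s3 -y-> s2 -x-> s7 -x-> s1 -y-> s4 -x-> s3  → end s3, accepted
w4: Trace: s4 -y-> s1 -x-> s3 -x-> s4 -x-> s3 -y-> s2 -y-> s6 -x-> s4 -x-> s3 -y-> s2 -x-> s7 -x-> s1 -y-> s4 -y-> s1 -x-> s3 -x-> s4 -y-> s1 -y-> s4 -x-> s3  → end s3, accepted

3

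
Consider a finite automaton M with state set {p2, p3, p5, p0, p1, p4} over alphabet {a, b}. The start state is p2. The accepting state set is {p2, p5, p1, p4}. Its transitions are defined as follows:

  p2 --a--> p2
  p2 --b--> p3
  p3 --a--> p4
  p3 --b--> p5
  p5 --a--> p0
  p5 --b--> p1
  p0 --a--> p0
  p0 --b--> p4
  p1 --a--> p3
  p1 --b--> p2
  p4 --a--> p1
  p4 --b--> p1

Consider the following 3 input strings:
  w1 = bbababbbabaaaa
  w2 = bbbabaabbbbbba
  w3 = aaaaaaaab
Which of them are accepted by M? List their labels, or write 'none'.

w1

w1:
  start at p2
  read 'b': p2 → p3
  read 'b': p3 → p5
  read 'a': p5 → p0
  read 'b': p0 → p4
  read 'a': p4 → p1
  read 'b': p1 → p2
  read 'b': p2 → p3
  read 'b': p3 → p5
  read 'a': p5 → p0
  read 'b': p0 → p4
  read 'a': p4 → p1
  read 'a': p1 → p3
  read 'a': p3 → p4
  read 'a': p4 → p1
  end p1, accepted
w2:
  start at p2
  read 'b': p2 → p3
  read 'b': p3 → p5
  read 'b': p5 → p1
  read 'a': p1 → p3
  read 'b': p3 → p5
  read 'a': p5 → p0
  read 'a': p0 → p0
  read 'b': p0 → p4
  read 'b': p4 → p1
  read 'b': p1 → p2
  read 'b': p2 → p3
  read 'b': p3 → p5
  read 'b': p5 → p1
  read 'a': p1 → p3
  end p3, rejected
w3:
  start at p2
  read 'a': p2 → p2
  read 'a': p2 → p2
  read 'a': p2 → p2
  read 'a': p2 → p2
  read 'a': p2 → p2
  read 'a': p2 → p2
  read 'a': p2 → p2
  read 'a': p2 → p2
  read 'b': p2 → p3
  end p3, rejected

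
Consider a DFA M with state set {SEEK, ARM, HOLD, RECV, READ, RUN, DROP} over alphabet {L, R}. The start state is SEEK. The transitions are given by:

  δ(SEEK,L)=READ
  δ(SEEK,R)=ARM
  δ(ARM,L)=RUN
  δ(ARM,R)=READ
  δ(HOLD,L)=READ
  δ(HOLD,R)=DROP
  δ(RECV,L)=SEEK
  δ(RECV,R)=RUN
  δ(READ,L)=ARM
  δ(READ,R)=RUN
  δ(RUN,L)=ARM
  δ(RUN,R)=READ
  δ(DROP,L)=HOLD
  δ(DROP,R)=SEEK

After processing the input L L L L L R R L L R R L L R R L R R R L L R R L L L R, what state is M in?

Trace: SEEK -L-> READ -L-> ARM -L-> RUN -L-> ARM -L-> RUN -R-> READ -R-> RUN -L-> ARM -L-> RUN -R-> READ -R-> RUN -L-> ARM -L-> RUN -R-> READ -R-> RUN -L-> ARM -R-> READ -R-> RUN -R-> READ -L-> ARM -L-> RUN -R-> READ -R-> RUN -L-> ARM -L-> RUN -L-> ARM -R-> READ

READ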